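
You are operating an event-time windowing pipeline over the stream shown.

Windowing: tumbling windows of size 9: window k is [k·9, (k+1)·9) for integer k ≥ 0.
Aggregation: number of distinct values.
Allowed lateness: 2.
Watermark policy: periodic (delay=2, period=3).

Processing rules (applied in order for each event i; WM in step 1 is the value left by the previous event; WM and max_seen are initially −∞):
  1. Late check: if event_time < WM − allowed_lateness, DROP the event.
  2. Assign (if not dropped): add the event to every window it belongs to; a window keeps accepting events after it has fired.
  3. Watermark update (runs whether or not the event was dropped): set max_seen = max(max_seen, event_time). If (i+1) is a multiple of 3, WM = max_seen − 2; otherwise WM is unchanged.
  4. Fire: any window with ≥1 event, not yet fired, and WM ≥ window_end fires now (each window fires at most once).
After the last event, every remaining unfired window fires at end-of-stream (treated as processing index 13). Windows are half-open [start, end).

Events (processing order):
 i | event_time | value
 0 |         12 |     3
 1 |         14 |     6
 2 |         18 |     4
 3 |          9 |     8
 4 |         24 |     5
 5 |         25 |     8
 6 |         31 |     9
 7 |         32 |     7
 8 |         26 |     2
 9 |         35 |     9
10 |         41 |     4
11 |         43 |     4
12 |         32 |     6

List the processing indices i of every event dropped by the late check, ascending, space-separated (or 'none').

i=0 t=12 v=3: → [9,18); WM=−∞
i=1 t=14 v=6: → [9,18); WM=−∞
i=2 t=18 v=4: → [18,27); WM=16
i=3 t=9 v=8: DROP (t<16-2); WM=16
i=4 t=24 v=5: → [18,27); WM=16
i=5 t=25 v=8: → [18,27); WM=23; [9,18) fires=2
i=6 t=31 v=9: → [27,36); WM=23
i=7 t=32 v=7: → [27,36); WM=23
i=8 t=26 v=2: → [18,27); WM=30; [18,27) fires=4
i=9 t=35 v=9: → [27,36); WM=30
i=10 t=41 v=4: → [36,45); WM=30
i=11 t=43 v=4: → [36,45); WM=41; [27,36) fires=2
i=12 t=32 v=6: DROP (t<41-2); WM=41

3 12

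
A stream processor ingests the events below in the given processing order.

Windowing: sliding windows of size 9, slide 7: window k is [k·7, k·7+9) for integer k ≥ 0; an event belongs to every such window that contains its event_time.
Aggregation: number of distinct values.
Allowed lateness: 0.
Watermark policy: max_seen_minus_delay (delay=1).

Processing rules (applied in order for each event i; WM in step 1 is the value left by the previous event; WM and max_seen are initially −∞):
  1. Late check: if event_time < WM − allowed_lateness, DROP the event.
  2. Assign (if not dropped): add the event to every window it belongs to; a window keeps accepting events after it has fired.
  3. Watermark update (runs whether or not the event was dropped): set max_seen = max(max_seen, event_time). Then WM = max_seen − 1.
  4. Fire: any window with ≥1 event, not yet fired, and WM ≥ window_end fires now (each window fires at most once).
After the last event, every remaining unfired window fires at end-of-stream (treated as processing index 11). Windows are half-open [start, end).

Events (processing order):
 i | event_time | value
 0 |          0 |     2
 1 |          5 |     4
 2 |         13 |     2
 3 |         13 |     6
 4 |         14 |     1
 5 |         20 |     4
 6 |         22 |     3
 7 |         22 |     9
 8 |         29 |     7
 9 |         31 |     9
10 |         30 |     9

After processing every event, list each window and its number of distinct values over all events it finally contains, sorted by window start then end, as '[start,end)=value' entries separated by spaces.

i=0 t=0 v=2: → [0,9); WM=-1
i=1 t=5 v=4: → [0,9); WM=4
i=2 t=13 v=2: → [7,16); WM=12; [0,9) fires=2
i=3 t=13 v=6: → [7,16); WM=12
i=4 t=14 v=1: → [14,23),[7,16); WM=13
i=5 t=20 v=4: → [14,23); WM=19; [7,16) fires=3
i=6 t=22 v=3: → [21,30),[14,23); WM=21
i=7 t=22 v=9: → [21,30),[14,23); WM=21
i=8 t=29 v=7: → [28,37),[21,30); WM=28; [14,23) fires=4
i=9 t=31 v=9: → [28,37); WM=30; [21,30) fires=3
i=10 t=30 v=9: → [28,37); WM=30

[0,9)=2 [7,16)=3 [14,23)=4 [21,30)=3 [28,37)=2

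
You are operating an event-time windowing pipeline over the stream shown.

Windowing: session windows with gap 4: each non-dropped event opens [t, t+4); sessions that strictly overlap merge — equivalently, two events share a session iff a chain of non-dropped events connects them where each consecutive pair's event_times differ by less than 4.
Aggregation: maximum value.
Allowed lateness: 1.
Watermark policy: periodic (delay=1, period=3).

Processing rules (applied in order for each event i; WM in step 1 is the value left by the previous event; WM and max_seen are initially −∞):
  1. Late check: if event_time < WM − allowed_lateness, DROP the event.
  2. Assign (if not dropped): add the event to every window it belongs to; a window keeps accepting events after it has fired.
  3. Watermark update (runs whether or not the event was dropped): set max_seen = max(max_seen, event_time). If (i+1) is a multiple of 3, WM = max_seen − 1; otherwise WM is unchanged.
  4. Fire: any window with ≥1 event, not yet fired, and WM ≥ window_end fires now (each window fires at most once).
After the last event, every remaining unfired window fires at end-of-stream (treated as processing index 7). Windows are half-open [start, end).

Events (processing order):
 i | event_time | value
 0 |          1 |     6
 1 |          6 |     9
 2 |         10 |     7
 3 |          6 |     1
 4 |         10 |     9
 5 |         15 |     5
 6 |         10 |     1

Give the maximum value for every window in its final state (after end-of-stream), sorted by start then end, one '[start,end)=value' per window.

i=0 t=1 v=6: → [1,5); WM=−∞
i=1 t=6 v=9: → [6,10); WM=−∞
i=2 t=10 v=7: → [10,14); WM=9
i=3 t=6 v=1: DROP (t<9-1); WM=9
i=4 t=10 v=9: → [10,14); WM=9
i=5 t=15 v=5: → [15,19); WM=14
i=6 t=10 v=1: DROP (t<14-1); WM=14

[1,5)=6 [6,10)=9 [10,14)=9 [15,19)=5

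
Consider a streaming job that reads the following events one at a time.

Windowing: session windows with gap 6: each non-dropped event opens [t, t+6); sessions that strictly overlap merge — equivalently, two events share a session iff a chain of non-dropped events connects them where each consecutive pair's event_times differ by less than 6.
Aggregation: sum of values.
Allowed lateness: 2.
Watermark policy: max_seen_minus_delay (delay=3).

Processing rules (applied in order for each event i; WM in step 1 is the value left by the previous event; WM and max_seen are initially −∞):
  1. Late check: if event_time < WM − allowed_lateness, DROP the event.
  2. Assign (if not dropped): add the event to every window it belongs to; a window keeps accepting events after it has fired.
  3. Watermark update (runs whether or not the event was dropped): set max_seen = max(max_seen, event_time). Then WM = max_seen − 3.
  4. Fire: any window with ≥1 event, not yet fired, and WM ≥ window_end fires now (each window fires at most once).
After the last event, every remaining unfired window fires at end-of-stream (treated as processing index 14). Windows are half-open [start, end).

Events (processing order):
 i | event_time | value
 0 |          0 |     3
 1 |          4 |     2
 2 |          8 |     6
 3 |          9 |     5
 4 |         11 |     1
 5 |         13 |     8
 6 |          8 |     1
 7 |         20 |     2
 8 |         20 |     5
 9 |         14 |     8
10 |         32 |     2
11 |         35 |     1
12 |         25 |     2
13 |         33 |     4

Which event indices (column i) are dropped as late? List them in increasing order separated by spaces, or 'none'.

9 12

i=0 t=0 v=3: → [0,6); WM=-3
i=1 t=4 v=2: → [0,10); WM=1
i=2 t=8 v=6: → [0,14); WM=5
i=3 t=9 v=5: → [0,15); WM=6
i=4 t=11 v=1: → [0,17); WM=8
i=5 t=13 v=8: → [0,19); WM=10
i=6 t=8 v=1: → [0,19); WM=10
i=7 t=20 v=2: → [20,26); WM=17
i=8 t=20 v=5: → [20,26); WM=17
i=9 t=14 v=8: DROP (t<17-2); WM=17
i=10 t=32 v=2: → [32,38); WM=29
i=11 t=35 v=1: → [32,41); WM=32
i=12 t=25 v=2: DROP (t<32-2); WM=32
i=13 t=33 v=4: → [32,41); WM=32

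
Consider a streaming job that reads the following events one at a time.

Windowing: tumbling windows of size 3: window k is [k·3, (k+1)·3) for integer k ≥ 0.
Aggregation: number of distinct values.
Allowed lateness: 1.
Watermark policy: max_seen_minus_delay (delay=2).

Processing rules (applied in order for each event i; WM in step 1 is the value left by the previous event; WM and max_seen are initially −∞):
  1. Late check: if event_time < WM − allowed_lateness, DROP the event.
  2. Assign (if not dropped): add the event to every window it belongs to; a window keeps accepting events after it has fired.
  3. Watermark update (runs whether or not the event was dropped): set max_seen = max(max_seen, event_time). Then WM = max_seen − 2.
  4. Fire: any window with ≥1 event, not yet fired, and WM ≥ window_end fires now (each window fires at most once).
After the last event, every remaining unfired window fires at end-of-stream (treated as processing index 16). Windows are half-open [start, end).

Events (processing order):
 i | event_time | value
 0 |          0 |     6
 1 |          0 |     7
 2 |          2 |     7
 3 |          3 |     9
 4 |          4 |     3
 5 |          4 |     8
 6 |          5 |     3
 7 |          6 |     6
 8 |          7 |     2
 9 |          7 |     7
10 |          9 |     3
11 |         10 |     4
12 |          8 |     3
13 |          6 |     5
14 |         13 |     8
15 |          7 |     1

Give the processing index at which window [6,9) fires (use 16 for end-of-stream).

i=0 t=0 v=6: → [0,3); WM=-2
i=1 t=0 v=7: → [0,3); WM=-2
i=2 t=2 v=7: → [0,3); WM=0
i=3 t=3 v=9: → [3,6); WM=1
i=4 t=4 v=3: → [3,6); WM=2
i=5 t=4 v=8: → [3,6); WM=2
i=6 t=5 v=3: → [3,6); WM=3; [0,3) fires=2
i=7 t=6 v=6: → [6,9); WM=4
i=8 t=7 v=2: → [6,9); WM=5
i=9 t=7 v=7: → [6,9); WM=5
i=10 t=9 v=3: → [9,12); WM=7; [3,6) fires=3
i=11 t=10 v=4: → [9,12); WM=8
i=12 t=8 v=3: → [6,9); WM=8
i=13 t=6 v=5: DROP (t<8-1); WM=8
i=14 t=13 v=8: → [12,15); WM=11; [6,9) fires=4
i=15 t=7 v=1: DROP (t<11-1); WM=11

14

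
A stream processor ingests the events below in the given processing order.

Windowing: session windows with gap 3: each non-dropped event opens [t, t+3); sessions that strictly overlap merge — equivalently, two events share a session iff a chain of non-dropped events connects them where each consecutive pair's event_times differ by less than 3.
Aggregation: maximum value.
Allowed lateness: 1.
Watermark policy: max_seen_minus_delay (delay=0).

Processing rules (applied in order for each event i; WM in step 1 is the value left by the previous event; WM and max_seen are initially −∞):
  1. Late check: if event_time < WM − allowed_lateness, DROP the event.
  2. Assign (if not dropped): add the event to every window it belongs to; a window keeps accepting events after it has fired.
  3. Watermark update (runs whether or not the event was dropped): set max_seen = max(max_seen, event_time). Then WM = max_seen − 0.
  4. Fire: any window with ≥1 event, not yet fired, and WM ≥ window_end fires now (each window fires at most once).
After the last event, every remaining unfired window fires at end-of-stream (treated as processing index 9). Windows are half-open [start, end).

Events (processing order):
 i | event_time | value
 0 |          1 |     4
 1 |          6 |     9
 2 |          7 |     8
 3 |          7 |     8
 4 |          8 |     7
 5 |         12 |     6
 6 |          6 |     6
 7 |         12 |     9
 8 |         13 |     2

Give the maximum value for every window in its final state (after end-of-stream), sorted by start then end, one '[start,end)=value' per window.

[1,4)=4 [6,11)=9 [12,16)=9

i=0 t=1 v=4: → [1,4); WM=1
i=1 t=6 v=9: → [6,9); WM=6
i=2 t=7 v=8: → [6,10); WM=7
i=3 t=7 v=8: → [6,10); WM=7
i=4 t=8 v=7: → [6,11); WM=8
i=5 t=12 v=6: → [12,15); WM=12
i=6 t=6 v=6: DROP (t<12-1); WM=12
i=7 t=12 v=9: → [12,15); WM=12
i=8 t=13 v=2: → [12,16); WM=13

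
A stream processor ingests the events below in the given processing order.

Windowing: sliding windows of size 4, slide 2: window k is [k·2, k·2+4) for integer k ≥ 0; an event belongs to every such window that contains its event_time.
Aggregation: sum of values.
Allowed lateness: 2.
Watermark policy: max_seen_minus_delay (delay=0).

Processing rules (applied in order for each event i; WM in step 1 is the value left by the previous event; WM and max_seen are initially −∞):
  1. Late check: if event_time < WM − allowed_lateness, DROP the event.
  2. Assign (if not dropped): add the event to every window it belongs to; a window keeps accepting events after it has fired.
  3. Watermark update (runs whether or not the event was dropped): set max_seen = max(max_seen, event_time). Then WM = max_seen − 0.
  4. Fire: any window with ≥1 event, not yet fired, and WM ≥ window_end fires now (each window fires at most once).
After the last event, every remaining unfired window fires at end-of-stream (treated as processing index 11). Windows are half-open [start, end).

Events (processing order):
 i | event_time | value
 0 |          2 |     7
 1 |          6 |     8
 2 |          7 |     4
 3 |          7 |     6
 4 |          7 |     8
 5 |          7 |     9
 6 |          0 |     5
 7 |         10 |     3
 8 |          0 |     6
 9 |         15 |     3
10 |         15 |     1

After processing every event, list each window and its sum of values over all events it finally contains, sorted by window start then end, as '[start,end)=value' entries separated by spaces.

[0,4)=7 [2,6)=7 [4,8)=35 [6,10)=35 [8,12)=3 [10,14)=3 [12,16)=4 [14,18)=4

i=0 t=2 v=7: → [2,6),[0,4); WM=2
i=1 t=6 v=8: → [6,10),[4,8); WM=6; [0,4) fires=7 [2,6) fires=7
i=2 t=7 v=4: → [6,10),[4,8); WM=7
i=3 t=7 v=6: → [6,10),[4,8); WM=7
i=4 t=7 v=8: → [6,10),[4,8); WM=7
i=5 t=7 v=9: → [6,10),[4,8); WM=7
i=6 t=0 v=5: DROP (t<7-2); WM=7
i=7 t=10 v=3: → [10,14),[8,12); WM=10; [4,8) fires=35 [6,10) fires=35
i=8 t=0 v=6: DROP (t<10-2); WM=10
i=9 t=15 v=3: → [14,18),[12,16); WM=15; [8,12) fires=3 [10,14) fires=3
i=10 t=15 v=1: → [14,18),[12,16); WM=15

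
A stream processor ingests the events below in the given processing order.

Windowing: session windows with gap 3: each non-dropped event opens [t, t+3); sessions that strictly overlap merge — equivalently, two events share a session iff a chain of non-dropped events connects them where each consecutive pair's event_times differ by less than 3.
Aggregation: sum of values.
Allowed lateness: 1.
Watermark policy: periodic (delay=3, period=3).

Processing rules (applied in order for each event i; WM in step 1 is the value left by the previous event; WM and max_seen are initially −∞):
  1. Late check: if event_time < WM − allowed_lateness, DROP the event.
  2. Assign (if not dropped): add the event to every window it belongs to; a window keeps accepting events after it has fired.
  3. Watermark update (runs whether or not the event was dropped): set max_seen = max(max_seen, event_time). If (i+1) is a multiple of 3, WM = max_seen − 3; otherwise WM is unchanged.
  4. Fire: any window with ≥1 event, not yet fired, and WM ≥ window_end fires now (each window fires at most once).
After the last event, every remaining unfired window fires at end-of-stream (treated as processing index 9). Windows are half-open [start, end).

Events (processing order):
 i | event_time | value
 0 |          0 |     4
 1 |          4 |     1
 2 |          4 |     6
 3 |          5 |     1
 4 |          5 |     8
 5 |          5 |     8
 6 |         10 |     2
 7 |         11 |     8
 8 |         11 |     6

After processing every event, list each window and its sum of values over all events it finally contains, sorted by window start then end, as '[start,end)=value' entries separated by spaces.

[0,3)=4 [4,8)=24 [10,14)=16

i=0 t=0 v=4: → [0,3); WM=−∞
i=1 t=4 v=1: → [4,7); WM=−∞
i=2 t=4 v=6: → [4,7); WM=1
i=3 t=5 v=1: → [4,8); WM=1
i=4 t=5 v=8: → [4,8); WM=1
i=5 t=5 v=8: → [4,8); WM=2
i=6 t=10 v=2: → [10,13); WM=2
i=7 t=11 v=8: → [10,14); WM=2
i=8 t=11 v=6: → [10,14); WM=8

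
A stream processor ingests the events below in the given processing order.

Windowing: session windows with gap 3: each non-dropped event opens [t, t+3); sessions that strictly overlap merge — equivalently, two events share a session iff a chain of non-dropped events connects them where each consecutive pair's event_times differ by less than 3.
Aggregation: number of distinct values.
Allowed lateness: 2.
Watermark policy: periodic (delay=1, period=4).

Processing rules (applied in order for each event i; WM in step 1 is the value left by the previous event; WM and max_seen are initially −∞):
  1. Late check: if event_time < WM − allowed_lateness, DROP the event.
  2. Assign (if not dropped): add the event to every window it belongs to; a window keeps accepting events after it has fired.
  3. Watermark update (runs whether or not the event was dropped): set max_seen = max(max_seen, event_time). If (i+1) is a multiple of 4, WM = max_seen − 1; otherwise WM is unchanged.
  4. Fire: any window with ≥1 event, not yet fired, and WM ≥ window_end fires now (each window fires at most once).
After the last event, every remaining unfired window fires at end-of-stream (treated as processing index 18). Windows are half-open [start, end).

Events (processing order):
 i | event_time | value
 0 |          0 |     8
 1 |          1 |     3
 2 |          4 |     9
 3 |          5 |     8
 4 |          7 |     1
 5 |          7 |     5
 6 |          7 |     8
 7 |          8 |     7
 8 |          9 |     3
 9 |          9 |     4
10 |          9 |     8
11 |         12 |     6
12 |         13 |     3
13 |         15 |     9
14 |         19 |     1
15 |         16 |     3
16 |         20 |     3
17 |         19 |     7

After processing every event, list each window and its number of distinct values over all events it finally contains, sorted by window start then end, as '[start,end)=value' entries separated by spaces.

[0,4)=2 [4,12)=7 [12,19)=3 [19,23)=3

i=0 t=0 v=8: → [0,3); WM=−∞
i=1 t=1 v=3: → [0,4); WM=−∞
i=2 t=4 v=9: → [4,7); WM=−∞
i=3 t=5 v=8: → [4,8); WM=4
i=4 t=7 v=1: → [4,10); WM=4
i=5 t=7 v=5: → [4,10); WM=4
i=6 t=7 v=8: → [4,10); WM=4
i=7 t=8 v=7: → [4,11); WM=7
i=8 t=9 v=3: → [4,12); WM=7
i=9 t=9 v=4: → [4,12); WM=7
i=10 t=9 v=8: → [4,12); WM=7
i=11 t=12 v=6: → [12,15); WM=11
i=12 t=13 v=3: → [12,16); WM=11
i=13 t=15 v=9: → [12,18); WM=11
i=14 t=19 v=1: → [19,22); WM=11
i=15 t=16 v=3: → [12,19); WM=18
i=16 t=20 v=3: → [19,23); WM=18
i=17 t=19 v=7: → [19,23); WM=18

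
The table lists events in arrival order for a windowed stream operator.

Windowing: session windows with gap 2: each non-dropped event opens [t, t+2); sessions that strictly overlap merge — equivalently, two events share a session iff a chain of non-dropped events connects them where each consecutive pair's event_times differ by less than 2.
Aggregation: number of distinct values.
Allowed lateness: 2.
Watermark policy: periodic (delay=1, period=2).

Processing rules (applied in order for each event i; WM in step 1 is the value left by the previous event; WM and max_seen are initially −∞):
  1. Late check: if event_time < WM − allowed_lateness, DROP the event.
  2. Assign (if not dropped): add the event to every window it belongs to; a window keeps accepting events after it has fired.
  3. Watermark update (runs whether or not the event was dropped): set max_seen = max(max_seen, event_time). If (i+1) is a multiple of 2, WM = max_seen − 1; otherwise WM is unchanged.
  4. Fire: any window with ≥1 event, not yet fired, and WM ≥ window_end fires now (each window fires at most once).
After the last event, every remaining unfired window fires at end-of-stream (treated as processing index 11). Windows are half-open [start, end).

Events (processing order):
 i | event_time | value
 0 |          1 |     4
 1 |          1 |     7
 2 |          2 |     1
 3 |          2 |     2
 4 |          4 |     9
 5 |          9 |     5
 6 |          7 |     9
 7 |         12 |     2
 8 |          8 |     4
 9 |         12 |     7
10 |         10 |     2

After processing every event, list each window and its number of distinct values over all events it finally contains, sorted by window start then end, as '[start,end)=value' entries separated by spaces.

i=0 t=1 v=4: → [1,3); WM=−∞
i=1 t=1 v=7: → [1,3); WM=0
i=2 t=2 v=1: → [1,4); WM=0
i=3 t=2 v=2: → [1,4); WM=1
i=4 t=4 v=9: → [4,6); WM=1
i=5 t=9 v=5: → [9,11); WM=8
i=6 t=7 v=9: → [7,9); WM=8
i=7 t=12 v=2: → [12,14); WM=11
i=8 t=8 v=4: DROP (t<11-2); WM=11
i=9 t=12 v=7: → [12,14); WM=11
i=10 t=10 v=2: → [9,12); WM=11

[1,4)=4 [4,6)=1 [7,9)=1 [9,12)=2 [12,14)=2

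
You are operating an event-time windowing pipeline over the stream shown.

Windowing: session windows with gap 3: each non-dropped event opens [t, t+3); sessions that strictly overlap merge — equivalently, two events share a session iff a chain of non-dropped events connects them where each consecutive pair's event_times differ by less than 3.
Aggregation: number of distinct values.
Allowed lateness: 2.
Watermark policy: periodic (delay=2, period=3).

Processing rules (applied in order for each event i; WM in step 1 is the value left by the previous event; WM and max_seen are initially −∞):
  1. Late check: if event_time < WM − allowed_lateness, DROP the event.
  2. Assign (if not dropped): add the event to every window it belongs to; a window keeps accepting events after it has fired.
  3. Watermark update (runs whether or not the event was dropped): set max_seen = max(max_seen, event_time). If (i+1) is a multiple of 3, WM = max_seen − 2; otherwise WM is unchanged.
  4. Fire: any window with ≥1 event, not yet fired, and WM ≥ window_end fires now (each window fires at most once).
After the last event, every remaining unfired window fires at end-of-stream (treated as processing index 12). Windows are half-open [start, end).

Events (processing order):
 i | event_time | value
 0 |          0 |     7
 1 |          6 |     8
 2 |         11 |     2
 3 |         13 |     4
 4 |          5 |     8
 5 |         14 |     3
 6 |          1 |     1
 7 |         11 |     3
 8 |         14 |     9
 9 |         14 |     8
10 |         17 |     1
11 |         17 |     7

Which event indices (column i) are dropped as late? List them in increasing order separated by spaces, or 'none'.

i=0 t=0 v=7: → [0,3); WM=−∞
i=1 t=6 v=8: → [6,9); WM=−∞
i=2 t=11 v=2: → [11,14); WM=9
i=3 t=13 v=4: → [11,16); WM=9
i=4 t=5 v=8: DROP (t<9-2); WM=9
i=5 t=14 v=3: → [11,17); WM=12
i=6 t=1 v=1: DROP (t<12-2); WM=12
i=7 t=11 v=3: → [11,17); WM=12
i=8 t=14 v=9: → [11,17); WM=12
i=9 t=14 v=8: → [11,17); WM=12
i=10 t=17 v=1: → [17,20); WM=12
i=11 t=17 v=7: → [17,20); WM=15

4 6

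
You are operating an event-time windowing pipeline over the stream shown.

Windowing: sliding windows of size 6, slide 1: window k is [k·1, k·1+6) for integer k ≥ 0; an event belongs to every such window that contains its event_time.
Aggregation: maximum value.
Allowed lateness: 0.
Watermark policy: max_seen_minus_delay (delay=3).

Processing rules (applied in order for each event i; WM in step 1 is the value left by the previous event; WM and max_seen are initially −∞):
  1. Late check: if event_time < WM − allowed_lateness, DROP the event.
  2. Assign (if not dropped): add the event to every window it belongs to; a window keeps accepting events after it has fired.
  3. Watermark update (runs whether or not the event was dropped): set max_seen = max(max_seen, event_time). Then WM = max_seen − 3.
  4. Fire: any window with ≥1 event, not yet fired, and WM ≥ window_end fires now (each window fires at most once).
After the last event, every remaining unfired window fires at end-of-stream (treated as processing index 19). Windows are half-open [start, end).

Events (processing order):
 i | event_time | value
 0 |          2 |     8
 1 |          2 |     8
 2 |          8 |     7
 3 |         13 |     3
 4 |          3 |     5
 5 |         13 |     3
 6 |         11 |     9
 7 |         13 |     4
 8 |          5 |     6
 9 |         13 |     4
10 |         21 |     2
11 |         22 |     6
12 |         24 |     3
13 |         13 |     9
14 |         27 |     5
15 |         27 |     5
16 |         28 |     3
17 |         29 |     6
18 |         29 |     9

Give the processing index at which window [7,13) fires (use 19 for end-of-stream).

i=0 t=2 v=8: → [2,8),[1,7),[0,6); WM=-1
i=1 t=2 v=8: → [2,8),[1,7),[0,6); WM=-1
i=2 t=8 v=7: → [8,14),[7,13),[6,12),[5,11),[4,10),[3,9); WM=5
i=3 t=13 v=3: → [13,19),[12,18),[11,17),[10,16),[9,15),[8,14); WM=10; [0,6) fires=8 [1,7) fires=8 [2,8) fires=8 [3,9) fires=7 [4,10) fires=7
i=4 t=3 v=5: DROP (t<10-0); WM=10
i=5 t=13 v=3: → [13,19),[12,18),[11,17),[10,16),[9,15),[8,14); WM=10
i=6 t=11 v=9: → [11,17),[10,16),[9,15),[8,14),[7,13),[6,12); WM=10
i=7 t=13 v=4: → [13,19),[12,18),[11,17),[10,16),[9,15),[8,14); WM=10
i=8 t=5 v=6: DROP (t<10-0); WM=10
i=9 t=13 v=4: → [13,19),[12,18),[11,17),[10,16),[9,15),[8,14); WM=10
i=10 t=21 v=2: → [21,27),[20,26),[19,25),[18,24),[17,23),[16,22); WM=18; [5,11) fires=7 [6,12) fires=9 [7,13) fires=9 [8,14) fires=9 [9,15) fires=9 [10,16) fires=9 [11,17) fires=9 [12,18) fires=4
i=11 t=22 v=6: → [22,28),[21,27),[20,26),[19,25),[18,24),[17,23); WM=19; [13,19) fires=4
i=12 t=24 v=3: → [24,30),[23,29),[22,28),[21,27),[20,26),[19,25); WM=21
i=13 t=13 v=9: DROP (t<21-0); WM=21
i=14 t=27 v=5: → [27,33),[26,32),[25,31),[24,30),[23,29),[22,28); WM=24; [16,22) fires=2 [17,23) fires=6 [18,24) fires=6
i=15 t=27 v=5: → [27,33),[26,32),[25,31),[24,30),[23,29),[22,28); WM=24
i=16 t=28 v=3: → [28,34),[27,33),[26,32),[25,31),[24,30),[23,29); WM=25; [19,25) fires=6
i=17 t=29 v=6: → [29,35),[28,34),[27,33),[26,32),[25,31),[24,30); WM=26; [20,26) fires=6
i=18 t=29 v=9: → [29,35),[28,34),[27,33),[26,32),[25,31),[24,30); WM=26

10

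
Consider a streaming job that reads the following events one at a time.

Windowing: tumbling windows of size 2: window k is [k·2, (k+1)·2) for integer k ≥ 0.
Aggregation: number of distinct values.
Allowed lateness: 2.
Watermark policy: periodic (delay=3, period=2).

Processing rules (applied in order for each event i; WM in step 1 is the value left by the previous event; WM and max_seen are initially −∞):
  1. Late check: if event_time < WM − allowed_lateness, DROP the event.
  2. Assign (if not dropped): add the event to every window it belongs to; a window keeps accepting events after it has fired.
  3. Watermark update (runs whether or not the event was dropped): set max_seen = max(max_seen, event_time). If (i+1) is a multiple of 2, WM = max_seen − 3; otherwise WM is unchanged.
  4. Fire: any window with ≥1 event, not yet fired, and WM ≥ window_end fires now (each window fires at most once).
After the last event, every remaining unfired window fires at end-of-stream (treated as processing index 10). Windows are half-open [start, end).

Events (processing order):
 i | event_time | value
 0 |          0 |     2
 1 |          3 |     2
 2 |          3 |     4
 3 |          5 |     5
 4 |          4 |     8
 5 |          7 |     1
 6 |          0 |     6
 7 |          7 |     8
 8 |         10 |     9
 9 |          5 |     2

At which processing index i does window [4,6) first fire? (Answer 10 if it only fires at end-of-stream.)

i=0 t=0 v=2: → [0,2); WM=−∞
i=1 t=3 v=2: → [2,4); WM=0
i=2 t=3 v=4: → [2,4); WM=0
i=3 t=5 v=5: → [4,6); WM=2; [0,2) fires=1
i=4 t=4 v=8: → [4,6); WM=2
i=5 t=7 v=1: → [6,8); WM=4; [2,4) fires=2
i=6 t=0 v=6: DROP (t<4-2); WM=4
i=7 t=7 v=8: → [6,8); WM=4
i=8 t=10 v=9: → [10,12); WM=4
i=9 t=5 v=2: → [4,6); WM=7; [4,6) fires=3

9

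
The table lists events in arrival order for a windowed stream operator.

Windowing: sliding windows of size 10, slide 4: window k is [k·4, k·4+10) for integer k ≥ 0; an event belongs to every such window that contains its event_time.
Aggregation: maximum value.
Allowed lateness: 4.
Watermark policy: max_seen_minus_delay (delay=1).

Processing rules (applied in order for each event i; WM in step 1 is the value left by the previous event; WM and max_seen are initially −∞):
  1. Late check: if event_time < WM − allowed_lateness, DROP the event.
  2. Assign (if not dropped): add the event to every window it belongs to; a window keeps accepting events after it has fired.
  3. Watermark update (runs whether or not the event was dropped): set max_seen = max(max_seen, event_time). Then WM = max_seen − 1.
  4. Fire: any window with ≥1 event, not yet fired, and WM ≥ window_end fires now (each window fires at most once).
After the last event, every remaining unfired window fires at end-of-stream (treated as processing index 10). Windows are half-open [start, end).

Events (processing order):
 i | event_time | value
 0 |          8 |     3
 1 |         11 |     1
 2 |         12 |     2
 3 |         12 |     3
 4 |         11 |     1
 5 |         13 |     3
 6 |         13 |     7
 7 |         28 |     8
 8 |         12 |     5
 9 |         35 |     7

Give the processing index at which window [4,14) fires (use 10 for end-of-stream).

i=0 t=8 v=3: → [8,18),[4,14),[0,10); WM=7
i=1 t=11 v=1: → [8,18),[4,14); WM=10; [0,10) fires=3
i=2 t=12 v=2: → [12,22),[8,18),[4,14); WM=11
i=3 t=12 v=3: → [12,22),[8,18),[4,14); WM=11
i=4 t=11 v=1: → [8,18),[4,14); WM=11
i=5 t=13 v=3: → [12,22),[8,18),[4,14); WM=12
i=6 t=13 v=7: → [12,22),[8,18),[4,14); WM=12
i=7 t=28 v=8: → [28,38),[24,34),[20,30); WM=27; [4,14) fires=7 [8,18) fires=7 [12,22) fires=7
i=8 t=12 v=5: DROP (t<27-4); WM=27
i=9 t=35 v=7: → [32,42),[28,38); WM=34; [20,30) fires=8 [24,34) fires=8

7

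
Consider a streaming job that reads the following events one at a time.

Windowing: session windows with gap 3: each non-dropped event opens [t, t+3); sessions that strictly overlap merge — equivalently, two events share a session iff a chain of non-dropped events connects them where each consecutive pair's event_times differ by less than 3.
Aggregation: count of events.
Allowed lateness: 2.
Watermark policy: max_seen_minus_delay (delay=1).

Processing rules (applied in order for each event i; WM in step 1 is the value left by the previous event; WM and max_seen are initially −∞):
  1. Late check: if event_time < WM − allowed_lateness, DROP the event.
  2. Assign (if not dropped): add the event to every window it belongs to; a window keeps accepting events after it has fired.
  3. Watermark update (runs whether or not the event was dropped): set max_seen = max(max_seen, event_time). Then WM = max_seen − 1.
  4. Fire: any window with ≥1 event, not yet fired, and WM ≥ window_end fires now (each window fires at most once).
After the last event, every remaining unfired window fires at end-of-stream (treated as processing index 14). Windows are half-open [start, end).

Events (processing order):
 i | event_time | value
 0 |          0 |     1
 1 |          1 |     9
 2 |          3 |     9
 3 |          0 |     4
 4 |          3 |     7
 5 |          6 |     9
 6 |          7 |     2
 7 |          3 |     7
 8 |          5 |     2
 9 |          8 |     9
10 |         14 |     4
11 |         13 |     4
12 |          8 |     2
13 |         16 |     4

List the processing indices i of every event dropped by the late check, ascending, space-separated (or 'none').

i=0 t=0 v=1: → [0,3); WM=-1
i=1 t=1 v=9: → [0,4); WM=0
i=2 t=3 v=9: → [0,6); WM=2
i=3 t=0 v=4: → [0,6); WM=2
i=4 t=3 v=7: → [0,6); WM=2
i=5 t=6 v=9: → [6,9); WM=5
i=6 t=7 v=2: → [6,10); WM=6
i=7 t=3 v=7: DROP (t<6-2); WM=6
i=8 t=5 v=2: → [0,10); WM=6
i=9 t=8 v=9: → [0,11); WM=7
i=10 t=14 v=4: → [14,17); WM=13
i=11 t=13 v=4: → [13,17); WM=13
i=12 t=8 v=2: DROP (t<13-2); WM=13
i=13 t=16 v=4: → [13,19); WM=15

7 12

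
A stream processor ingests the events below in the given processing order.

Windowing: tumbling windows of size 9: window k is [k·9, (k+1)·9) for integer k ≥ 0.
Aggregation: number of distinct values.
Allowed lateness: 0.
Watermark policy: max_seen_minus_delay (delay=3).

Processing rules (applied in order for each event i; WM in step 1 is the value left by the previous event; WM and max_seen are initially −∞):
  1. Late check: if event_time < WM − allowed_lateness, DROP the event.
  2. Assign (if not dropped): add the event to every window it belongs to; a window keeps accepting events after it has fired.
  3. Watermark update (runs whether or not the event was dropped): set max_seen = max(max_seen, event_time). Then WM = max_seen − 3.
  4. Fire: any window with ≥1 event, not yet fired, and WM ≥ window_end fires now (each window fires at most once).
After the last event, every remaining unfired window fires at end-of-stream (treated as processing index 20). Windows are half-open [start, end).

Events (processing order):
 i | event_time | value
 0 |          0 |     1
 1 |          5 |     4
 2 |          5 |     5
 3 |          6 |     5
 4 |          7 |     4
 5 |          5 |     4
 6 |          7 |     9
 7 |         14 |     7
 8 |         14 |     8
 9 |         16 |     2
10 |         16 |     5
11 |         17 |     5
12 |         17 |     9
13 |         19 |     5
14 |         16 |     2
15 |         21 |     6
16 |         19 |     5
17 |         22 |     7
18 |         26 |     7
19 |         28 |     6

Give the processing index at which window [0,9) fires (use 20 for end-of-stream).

7

i=0 t=0 v=1: → [0,9); WM=-3
i=1 t=5 v=4: → [0,9); WM=2
i=2 t=5 v=5: → [0,9); WM=2
i=3 t=6 v=5: → [0,9); WM=3
i=4 t=7 v=4: → [0,9); WM=4
i=5 t=5 v=4: → [0,9); WM=4
i=6 t=7 v=9: → [0,9); WM=4
i=7 t=14 v=7: → [9,18); WM=11; [0,9) fires=4
i=8 t=14 v=8: → [9,18); WM=11
i=9 t=16 v=2: → [9,18); WM=13
i=10 t=16 v=5: → [9,18); WM=13
i=11 t=17 v=5: → [9,18); WM=14
i=12 t=17 v=9: → [9,18); WM=14
i=13 t=19 v=5: → [18,27); WM=16
i=14 t=16 v=2: → [9,18); WM=16
i=15 t=21 v=6: → [18,27); WM=18; [9,18) fires=5
i=16 t=19 v=5: → [18,27); WM=18
i=17 t=22 v=7: → [18,27); WM=19
i=18 t=26 v=7: → [18,27); WM=23
i=19 t=28 v=6: → [27,36); WM=25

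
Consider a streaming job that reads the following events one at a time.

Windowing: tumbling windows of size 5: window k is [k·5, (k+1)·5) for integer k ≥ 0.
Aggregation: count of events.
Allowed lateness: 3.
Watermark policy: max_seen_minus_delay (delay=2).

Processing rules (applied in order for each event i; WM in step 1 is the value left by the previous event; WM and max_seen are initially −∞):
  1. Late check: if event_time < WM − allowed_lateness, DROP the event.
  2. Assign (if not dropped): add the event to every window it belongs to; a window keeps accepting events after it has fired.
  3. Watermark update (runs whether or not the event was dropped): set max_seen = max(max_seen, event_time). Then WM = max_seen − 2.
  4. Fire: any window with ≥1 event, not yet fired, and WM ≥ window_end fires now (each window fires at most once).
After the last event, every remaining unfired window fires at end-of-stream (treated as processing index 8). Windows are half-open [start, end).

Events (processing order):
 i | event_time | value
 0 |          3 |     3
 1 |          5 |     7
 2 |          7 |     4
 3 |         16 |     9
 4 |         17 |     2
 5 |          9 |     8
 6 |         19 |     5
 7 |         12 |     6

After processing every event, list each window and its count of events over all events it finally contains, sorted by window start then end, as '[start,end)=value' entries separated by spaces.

i=0 t=3 v=3: → [0,5); WM=1
i=1 t=5 v=7: → [5,10); WM=3
i=2 t=7 v=4: → [5,10); WM=5; [0,5) fires=1
i=3 t=16 v=9: → [15,20); WM=14; [5,10) fires=2
i=4 t=17 v=2: → [15,20); WM=15
i=5 t=9 v=8: DROP (t<15-3); WM=15
i=6 t=19 v=5: → [15,20); WM=17
i=7 t=12 v=6: DROP (t<17-3); WM=17

[0,5)=1 [5,10)=2 [15,20)=3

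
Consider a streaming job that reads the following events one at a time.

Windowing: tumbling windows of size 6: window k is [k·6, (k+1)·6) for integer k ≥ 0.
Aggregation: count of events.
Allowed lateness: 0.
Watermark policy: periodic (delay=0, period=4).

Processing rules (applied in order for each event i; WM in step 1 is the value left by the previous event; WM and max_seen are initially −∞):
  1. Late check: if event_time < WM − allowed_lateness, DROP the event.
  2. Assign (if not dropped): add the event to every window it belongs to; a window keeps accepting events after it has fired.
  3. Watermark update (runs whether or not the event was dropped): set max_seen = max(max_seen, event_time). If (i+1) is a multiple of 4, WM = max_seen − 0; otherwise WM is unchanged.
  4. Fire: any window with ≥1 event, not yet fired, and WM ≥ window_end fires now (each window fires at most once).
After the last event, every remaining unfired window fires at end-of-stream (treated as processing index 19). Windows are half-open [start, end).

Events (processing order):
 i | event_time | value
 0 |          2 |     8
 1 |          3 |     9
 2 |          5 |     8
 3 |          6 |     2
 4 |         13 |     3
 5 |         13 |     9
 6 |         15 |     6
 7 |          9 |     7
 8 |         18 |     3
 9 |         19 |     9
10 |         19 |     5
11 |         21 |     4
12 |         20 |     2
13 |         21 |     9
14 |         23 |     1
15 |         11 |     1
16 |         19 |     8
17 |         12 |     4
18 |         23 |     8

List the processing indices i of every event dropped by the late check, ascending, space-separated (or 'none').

12 15 16 17

i=0 t=2 v=8: → [0,6); WM=−∞
i=1 t=3 v=9: → [0,6); WM=−∞
i=2 t=5 v=8: → [0,6); WM=−∞
i=3 t=6 v=2: → [6,12); WM=6; [0,6) fires=3
i=4 t=13 v=3: → [12,18); WM=6
i=5 t=13 v=9: → [12,18); WM=6
i=6 t=15 v=6: → [12,18); WM=6
i=7 t=9 v=7: → [6,12); WM=15; [6,12) fires=2
i=8 t=18 v=3: → [18,24); WM=15
i=9 t=19 v=9: → [18,24); WM=15
i=10 t=19 v=5: → [18,24); WM=15
i=11 t=21 v=4: → [18,24); WM=21; [12,18) fires=3
i=12 t=20 v=2: DROP (t<21-0); WM=21
i=13 t=21 v=9: → [18,24); WM=21
i=14 t=23 v=1: → [18,24); WM=21
i=15 t=11 v=1: DROP (t<21-0); WM=23
i=16 t=19 v=8: DROP (t<23-0); WM=23
i=17 t=12 v=4: DROP (t<23-0); WM=23
i=18 t=23 v=8: → [18,24); WM=23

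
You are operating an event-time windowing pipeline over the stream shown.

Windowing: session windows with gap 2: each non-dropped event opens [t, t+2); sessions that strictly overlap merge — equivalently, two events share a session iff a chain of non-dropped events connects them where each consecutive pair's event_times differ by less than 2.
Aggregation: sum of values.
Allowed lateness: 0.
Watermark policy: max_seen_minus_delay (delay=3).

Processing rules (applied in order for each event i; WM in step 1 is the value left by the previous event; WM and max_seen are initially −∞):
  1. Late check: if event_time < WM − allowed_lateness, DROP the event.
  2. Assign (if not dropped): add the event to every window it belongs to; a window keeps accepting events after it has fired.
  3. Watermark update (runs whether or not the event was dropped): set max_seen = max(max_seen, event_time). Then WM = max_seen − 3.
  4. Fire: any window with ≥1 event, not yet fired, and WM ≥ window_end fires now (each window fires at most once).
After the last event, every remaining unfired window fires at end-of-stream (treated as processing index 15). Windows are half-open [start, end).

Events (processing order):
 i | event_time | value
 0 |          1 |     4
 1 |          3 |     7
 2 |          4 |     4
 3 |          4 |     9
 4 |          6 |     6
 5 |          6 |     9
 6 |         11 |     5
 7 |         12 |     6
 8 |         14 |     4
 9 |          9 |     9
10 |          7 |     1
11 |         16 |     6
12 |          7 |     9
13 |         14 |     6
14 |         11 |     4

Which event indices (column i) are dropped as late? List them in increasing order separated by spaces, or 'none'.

9 10 12 14

i=0 t=1 v=4: → [1,3); WM=-2
i=1 t=3 v=7: → [3,5); WM=0
i=2 t=4 v=4: → [3,6); WM=1
i=3 t=4 v=9: → [3,6); WM=1
i=4 t=6 v=6: → [6,8); WM=3
i=5 t=6 v=9: → [6,8); WM=3
i=6 t=11 v=5: → [11,13); WM=8
i=7 t=12 v=6: → [11,14); WM=9
i=8 t=14 v=4: → [14,16); WM=11
i=9 t=9 v=9: DROP (t<11-0); WM=11
i=10 t=7 v=1: DROP (t<11-0); WM=11
i=11 t=16 v=6: → [16,18); WM=13
i=12 t=7 v=9: DROP (t<13-0); WM=13
i=13 t=14 v=6: → [14,16); WM=13
i=14 t=11 v=4: DROP (t<13-0); WM=13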